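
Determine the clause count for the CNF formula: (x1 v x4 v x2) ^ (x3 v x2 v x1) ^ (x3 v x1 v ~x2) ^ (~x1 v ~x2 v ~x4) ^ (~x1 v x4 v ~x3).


Each group enclosed in parentheses joined by ^ is one clause.
Counting the conjuncts: 5 clauses.

5


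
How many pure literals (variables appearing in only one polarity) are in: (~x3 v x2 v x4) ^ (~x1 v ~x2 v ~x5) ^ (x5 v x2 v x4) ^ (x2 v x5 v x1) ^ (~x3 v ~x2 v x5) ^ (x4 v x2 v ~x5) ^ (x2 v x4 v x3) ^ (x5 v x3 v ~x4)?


A pure literal appears in only one polarity across all clauses.
No pure literals found.
Count = 0.

0


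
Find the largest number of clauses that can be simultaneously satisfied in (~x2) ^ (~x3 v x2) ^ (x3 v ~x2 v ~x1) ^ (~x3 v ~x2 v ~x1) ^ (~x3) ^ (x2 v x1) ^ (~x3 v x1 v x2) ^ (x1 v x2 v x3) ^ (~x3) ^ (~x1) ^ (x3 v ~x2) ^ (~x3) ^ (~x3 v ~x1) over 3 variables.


Enumerate all 8 truth assignments.
For each, count how many of the 13 clauses are satisfied.
The formula is not fully satisfiable, so the maximum is below 13.
Maximum simultaneously satisfiable clauses = 12.

12


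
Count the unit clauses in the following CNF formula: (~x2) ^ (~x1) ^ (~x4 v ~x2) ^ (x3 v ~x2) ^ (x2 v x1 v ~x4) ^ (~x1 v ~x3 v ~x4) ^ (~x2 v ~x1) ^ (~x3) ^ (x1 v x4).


A unit clause contains exactly one literal.
Unit clauses found: (~x2), (~x1), (~x3).
Count = 3.

3


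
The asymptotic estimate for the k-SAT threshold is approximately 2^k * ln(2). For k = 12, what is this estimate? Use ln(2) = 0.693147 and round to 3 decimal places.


Using the asymptotic formula: threshold ~ 2^k * ln(2).
2^12 = 4096.
4096 * 0.693147 = 2839.13.

2839.13


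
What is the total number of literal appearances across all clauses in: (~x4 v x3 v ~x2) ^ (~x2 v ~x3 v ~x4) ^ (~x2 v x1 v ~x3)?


Clause lengths: 3, 3, 3.
Sum = 3 + 3 + 3 = 9.

9


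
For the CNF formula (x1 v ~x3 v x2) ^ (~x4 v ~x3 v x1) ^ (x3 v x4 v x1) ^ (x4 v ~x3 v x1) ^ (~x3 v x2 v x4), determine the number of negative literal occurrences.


Scan each clause for negated literals.
Clause 1: 1 negative; Clause 2: 2 negative; Clause 3: 0 negative; Clause 4: 1 negative; Clause 5: 1 negative.
Total negative literal occurrences = 5.

5


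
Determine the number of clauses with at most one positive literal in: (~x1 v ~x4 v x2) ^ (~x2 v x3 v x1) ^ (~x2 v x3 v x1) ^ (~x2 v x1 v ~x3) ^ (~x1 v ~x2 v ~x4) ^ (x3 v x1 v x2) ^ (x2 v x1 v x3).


A Horn clause has at most one positive literal.
Clause 1: 1 positive lit(s) -> Horn
Clause 2: 2 positive lit(s) -> not Horn
Clause 3: 2 positive lit(s) -> not Horn
Clause 4: 1 positive lit(s) -> Horn
Clause 5: 0 positive lit(s) -> Horn
Clause 6: 3 positive lit(s) -> not Horn
Clause 7: 3 positive lit(s) -> not Horn
Total Horn clauses = 3.

3


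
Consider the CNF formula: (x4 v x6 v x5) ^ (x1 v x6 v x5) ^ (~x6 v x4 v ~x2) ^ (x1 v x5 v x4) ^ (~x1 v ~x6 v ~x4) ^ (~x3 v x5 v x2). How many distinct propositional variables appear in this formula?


Identify each distinct variable in the formula.
Variables found: x1, x2, x3, x4, x5, x6.
Total distinct variables = 6.

6


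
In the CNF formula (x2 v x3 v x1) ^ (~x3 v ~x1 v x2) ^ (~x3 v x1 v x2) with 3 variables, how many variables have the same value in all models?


Find all satisfying assignments: 5 model(s).
Check which variables have the same value in every model.
No variable is fixed across all models.
Backbone size = 0.

0


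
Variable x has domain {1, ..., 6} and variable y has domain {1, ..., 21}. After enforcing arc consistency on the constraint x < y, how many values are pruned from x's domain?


For the constraint x < y, x needs a supporting value in y's domain.
x can be at most 20 (one less than y's maximum).
Valid x values from domain: 6 out of 6.
Pruned = 6 - 6 = 0.

0


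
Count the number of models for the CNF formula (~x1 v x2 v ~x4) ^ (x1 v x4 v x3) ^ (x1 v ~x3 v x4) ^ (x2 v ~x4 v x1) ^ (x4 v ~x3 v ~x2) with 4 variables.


Enumerate all 16 truth assignments over 4 variables.
Test each against every clause.
Satisfying assignments found: 7.

7


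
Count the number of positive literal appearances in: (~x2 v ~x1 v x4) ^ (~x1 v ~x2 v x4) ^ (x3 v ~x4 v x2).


Scan each clause for unnegated literals.
Clause 1: 1 positive; Clause 2: 1 positive; Clause 3: 2 positive.
Total positive literal occurrences = 4.

4


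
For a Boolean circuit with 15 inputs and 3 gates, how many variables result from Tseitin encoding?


The Tseitin transformation introduces one auxiliary variable per gate.
Total variables = inputs + gates = 15 + 3 = 18.

18


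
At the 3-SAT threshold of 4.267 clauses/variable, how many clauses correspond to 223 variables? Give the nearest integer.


The 3-SAT phase transition occurs at approximately 4.267 clauses per variable.
m = 4.267 * 223 = 951.541.
Rounded to nearest integer: 952.

952


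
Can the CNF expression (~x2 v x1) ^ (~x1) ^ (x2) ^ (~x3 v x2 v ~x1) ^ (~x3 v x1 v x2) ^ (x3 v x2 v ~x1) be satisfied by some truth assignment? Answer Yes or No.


Check all 8 possible truth assignments.
Number of satisfying assignments found: 0.
The formula is unsatisfiable.

No


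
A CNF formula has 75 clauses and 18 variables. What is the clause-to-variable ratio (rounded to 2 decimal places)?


Clause-to-variable ratio = clauses / variables.
75 / 18 = 4.17.

4.17


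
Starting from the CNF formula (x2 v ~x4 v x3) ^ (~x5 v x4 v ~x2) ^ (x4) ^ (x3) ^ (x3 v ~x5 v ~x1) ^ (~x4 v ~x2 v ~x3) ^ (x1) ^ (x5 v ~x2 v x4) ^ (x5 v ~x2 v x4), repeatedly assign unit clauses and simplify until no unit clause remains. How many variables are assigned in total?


Unit propagation repeatedly assigns the literal in any unit clause, then simplifies.
Assignments in order: x4 = T, x3 = T, x2 = F, x1 = T.
No further unit clauses remain.
Total variables assigned = 4.

4


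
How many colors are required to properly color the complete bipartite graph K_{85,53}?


K_{85,53} is bipartite by definition: the two parts are independent sets, with every edge crossing between them.
Color all vertices in one part with color 1 and all vertices in the other part with color 2.
Since the graph has at least one edge, one color does not suffice.
Chromatic number = 2.

2


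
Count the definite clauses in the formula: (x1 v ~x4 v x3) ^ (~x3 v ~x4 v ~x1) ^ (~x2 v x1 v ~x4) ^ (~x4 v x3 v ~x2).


A definite clause has exactly one positive literal.
Clause 1: 2 positive -> not definite
Clause 2: 0 positive -> not definite
Clause 3: 1 positive -> definite
Clause 4: 1 positive -> definite
Definite clause count = 2.

2


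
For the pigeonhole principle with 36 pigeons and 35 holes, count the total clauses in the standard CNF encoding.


The PHP encoding has two parts:
1) At-least-one-hole clauses: 36 (one per pigeon, each with 35 literals).
2) At-most-one-pigeon-per-hole clauses: 35 holes * C(36,2) = 35 * 630 = 22050.
Total clauses = 36 + 22050 = 22086.

22086


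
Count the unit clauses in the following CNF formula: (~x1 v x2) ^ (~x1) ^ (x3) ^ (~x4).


A unit clause contains exactly one literal.
Unit clauses found: (~x1), (x3), (~x4).
Count = 3.

3


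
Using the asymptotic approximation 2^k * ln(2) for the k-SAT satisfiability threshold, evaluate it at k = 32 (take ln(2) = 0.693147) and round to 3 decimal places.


Using the asymptotic formula: threshold ~ 2^k * ln(2).
2^32 = 4294967296.
4294967296 * 0.693147 = 2977043696.321.

2977043696.321


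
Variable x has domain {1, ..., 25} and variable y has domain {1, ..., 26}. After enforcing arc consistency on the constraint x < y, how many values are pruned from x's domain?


For the constraint x < y, x needs a supporting value in y's domain.
x can be at most 25 (one less than y's maximum).
Valid x values from domain: 25 out of 25.
Pruned = 25 - 25 = 0.

0


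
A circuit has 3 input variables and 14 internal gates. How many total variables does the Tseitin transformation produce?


The Tseitin transformation introduces one auxiliary variable per gate.
Total variables = inputs + gates = 3 + 14 = 17.

17


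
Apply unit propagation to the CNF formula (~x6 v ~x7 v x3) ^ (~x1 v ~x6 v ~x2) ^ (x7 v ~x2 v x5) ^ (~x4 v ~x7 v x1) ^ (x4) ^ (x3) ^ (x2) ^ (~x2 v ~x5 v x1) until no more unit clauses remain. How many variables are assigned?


Unit propagation repeatedly assigns the literal in any unit clause, then simplifies.
Assignments in order: x4 = T, x3 = T, x2 = T.
No further unit clauses remain.
Total variables assigned = 3.

3


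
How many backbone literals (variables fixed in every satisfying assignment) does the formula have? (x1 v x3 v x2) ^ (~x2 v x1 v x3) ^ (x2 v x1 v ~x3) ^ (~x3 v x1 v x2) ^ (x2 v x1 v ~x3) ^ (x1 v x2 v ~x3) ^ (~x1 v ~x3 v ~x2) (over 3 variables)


Find all satisfying assignments: 4 model(s).
Check which variables have the same value in every model.
No variable is fixed across all models.
Backbone size = 0.

0


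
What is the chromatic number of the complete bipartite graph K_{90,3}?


K_{90,3} is bipartite by definition: the two parts are independent sets, with every edge crossing between them.
Color all vertices in one part with color 1 and all vertices in the other part with color 2.
Since the graph has at least one edge, one color does not suffice.
Chromatic number = 2.

2


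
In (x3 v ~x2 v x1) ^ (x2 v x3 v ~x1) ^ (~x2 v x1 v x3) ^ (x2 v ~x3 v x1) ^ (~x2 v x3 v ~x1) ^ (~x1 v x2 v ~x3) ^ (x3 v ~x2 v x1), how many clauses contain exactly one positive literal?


A definite clause has exactly one positive literal.
Clause 1: 2 positive -> not definite
Clause 2: 2 positive -> not definite
Clause 3: 2 positive -> not definite
Clause 4: 2 positive -> not definite
Clause 5: 1 positive -> definite
Clause 6: 1 positive -> definite
Clause 7: 2 positive -> not definite
Definite clause count = 2.

2


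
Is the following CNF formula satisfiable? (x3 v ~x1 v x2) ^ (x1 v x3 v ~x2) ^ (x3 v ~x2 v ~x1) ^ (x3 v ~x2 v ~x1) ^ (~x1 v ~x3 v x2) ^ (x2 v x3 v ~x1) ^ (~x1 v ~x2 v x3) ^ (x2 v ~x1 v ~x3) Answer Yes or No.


Check all 8 possible truth assignments.
Number of satisfying assignments found: 4.
The formula is satisfiable.

Yes


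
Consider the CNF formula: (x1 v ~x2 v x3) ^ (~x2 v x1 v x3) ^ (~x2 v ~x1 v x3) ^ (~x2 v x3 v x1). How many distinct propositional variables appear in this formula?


Identify each distinct variable in the formula.
Variables found: x1, x2, x3.
Total distinct variables = 3.

3


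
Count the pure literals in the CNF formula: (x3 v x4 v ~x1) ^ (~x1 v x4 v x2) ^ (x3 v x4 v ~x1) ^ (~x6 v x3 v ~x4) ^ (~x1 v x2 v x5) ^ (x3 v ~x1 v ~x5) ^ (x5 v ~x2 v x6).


A pure literal appears in only one polarity across all clauses.
Pure literals: x1 (negative only), x3 (positive only).
Count = 2.

2


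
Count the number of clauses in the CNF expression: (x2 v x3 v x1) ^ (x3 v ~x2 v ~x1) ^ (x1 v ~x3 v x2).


Each group enclosed in parentheses joined by ^ is one clause.
Counting the conjuncts: 3 clauses.

3


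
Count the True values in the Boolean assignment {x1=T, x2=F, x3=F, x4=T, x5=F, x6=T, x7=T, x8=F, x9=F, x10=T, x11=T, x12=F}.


The weight is the number of variables assigned True.
True variables: x1, x4, x6, x7, x10, x11.
Weight = 6.

6


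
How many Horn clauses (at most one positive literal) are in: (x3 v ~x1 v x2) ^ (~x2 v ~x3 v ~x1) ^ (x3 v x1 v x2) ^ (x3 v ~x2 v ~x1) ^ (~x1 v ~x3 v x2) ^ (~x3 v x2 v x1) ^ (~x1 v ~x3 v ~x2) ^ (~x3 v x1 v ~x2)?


A Horn clause has at most one positive literal.
Clause 1: 2 positive lit(s) -> not Horn
Clause 2: 0 positive lit(s) -> Horn
Clause 3: 3 positive lit(s) -> not Horn
Clause 4: 1 positive lit(s) -> Horn
Clause 5: 1 positive lit(s) -> Horn
Clause 6: 2 positive lit(s) -> not Horn
Clause 7: 0 positive lit(s) -> Horn
Clause 8: 1 positive lit(s) -> Horn
Total Horn clauses = 5.

5


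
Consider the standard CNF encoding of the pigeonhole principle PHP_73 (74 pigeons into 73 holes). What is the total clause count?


The PHP encoding has two parts:
1) At-least-one-hole clauses: 74 (one per pigeon, each with 73 literals).
2) At-most-one-pigeon-per-hole clauses: 73 holes * C(74,2) = 73 * 2701 = 197173.
Total clauses = 74 + 197173 = 197247.

197247


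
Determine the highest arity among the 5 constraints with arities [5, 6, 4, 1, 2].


The arities are: 5, 6, 4, 1, 2.
Scan for the maximum value.
Maximum arity = 6.

6


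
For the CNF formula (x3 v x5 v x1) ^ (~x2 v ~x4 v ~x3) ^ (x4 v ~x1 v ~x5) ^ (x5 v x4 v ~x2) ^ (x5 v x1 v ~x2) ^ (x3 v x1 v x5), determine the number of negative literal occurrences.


Scan each clause for negated literals.
Clause 1: 0 negative; Clause 2: 3 negative; Clause 3: 2 negative; Clause 4: 1 negative; Clause 5: 1 negative; Clause 6: 0 negative.
Total negative literal occurrences = 7.

7


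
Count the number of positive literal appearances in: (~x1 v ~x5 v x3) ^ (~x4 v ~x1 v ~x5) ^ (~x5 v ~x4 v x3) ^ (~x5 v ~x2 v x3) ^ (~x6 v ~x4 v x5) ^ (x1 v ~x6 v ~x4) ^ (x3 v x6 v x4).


Scan each clause for unnegated literals.
Clause 1: 1 positive; Clause 2: 0 positive; Clause 3: 1 positive; Clause 4: 1 positive; Clause 5: 1 positive; Clause 6: 1 positive; Clause 7: 3 positive.
Total positive literal occurrences = 8.

8


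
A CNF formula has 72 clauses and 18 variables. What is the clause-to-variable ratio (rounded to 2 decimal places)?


Clause-to-variable ratio = clauses / variables.
72 / 18 = 4.0.

4.0


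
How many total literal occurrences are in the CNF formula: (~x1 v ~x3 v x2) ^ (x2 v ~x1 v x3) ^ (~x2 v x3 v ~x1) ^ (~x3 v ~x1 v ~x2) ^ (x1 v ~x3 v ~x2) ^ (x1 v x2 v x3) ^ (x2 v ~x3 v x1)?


Clause lengths: 3, 3, 3, 3, 3, 3, 3.
Sum = 3 + 3 + 3 + 3 + 3 + 3 + 3 = 21.

21


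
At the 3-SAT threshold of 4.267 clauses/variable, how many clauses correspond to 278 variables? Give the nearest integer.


The 3-SAT phase transition occurs at approximately 4.267 clauses per variable.
m = 4.267 * 278 = 1186.226.
Rounded to nearest integer: 1186.

1186


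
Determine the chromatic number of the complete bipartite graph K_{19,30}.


K_{19,30} is bipartite by definition: the two parts are independent sets, with every edge crossing between them.
Color all vertices in one part with color 1 and all vertices in the other part with color 2.
Since the graph has at least one edge, one color does not suffice.
Chromatic number = 2.

2


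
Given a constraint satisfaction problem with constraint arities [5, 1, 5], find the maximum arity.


The arities are: 5, 1, 5.
Scan for the maximum value.
Maximum arity = 5.

5


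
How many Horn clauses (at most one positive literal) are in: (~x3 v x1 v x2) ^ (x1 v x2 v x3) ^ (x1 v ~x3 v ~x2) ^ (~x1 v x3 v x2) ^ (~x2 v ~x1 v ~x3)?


A Horn clause has at most one positive literal.
Clause 1: 2 positive lit(s) -> not Horn
Clause 2: 3 positive lit(s) -> not Horn
Clause 3: 1 positive lit(s) -> Horn
Clause 4: 2 positive lit(s) -> not Horn
Clause 5: 0 positive lit(s) -> Horn
Total Horn clauses = 2.

2


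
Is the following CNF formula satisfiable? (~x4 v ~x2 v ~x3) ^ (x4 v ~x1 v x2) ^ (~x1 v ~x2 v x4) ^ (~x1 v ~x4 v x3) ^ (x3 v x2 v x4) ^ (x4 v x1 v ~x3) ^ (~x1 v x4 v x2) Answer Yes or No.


Check all 16 possible truth assignments.
Number of satisfying assignments found: 5.
The formula is satisfiable.

Yes


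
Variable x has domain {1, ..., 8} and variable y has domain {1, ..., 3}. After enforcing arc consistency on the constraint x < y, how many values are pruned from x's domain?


For the constraint x < y, x needs a supporting value in y's domain.
x can be at most 2 (one less than y's maximum).
Valid x values from domain: 2 out of 8.
Pruned = 8 - 2 = 6.

6


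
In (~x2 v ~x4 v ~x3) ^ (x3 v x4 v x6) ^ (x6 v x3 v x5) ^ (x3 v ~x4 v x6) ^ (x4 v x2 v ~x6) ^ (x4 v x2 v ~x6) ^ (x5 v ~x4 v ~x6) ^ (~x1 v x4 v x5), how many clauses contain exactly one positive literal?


A definite clause has exactly one positive literal.
Clause 1: 0 positive -> not definite
Clause 2: 3 positive -> not definite
Clause 3: 3 positive -> not definite
Clause 4: 2 positive -> not definite
Clause 5: 2 positive -> not definite
Clause 6: 2 positive -> not definite
Clause 7: 1 positive -> definite
Clause 8: 2 positive -> not definite
Definite clause count = 1.

1


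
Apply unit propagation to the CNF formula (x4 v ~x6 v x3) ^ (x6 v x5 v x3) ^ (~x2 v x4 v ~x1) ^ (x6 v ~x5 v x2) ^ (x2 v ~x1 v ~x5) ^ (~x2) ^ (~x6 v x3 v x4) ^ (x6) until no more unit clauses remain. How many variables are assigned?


Unit propagation repeatedly assigns the literal in any unit clause, then simplifies.
Assignments in order: x2 = F, x6 = T.
No further unit clauses remain.
Total variables assigned = 2.

2


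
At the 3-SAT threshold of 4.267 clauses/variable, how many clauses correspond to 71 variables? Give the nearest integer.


The 3-SAT phase transition occurs at approximately 4.267 clauses per variable.
m = 4.267 * 71 = 302.957.
Rounded to nearest integer: 303.

303


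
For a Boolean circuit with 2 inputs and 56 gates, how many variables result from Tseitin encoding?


The Tseitin transformation introduces one auxiliary variable per gate.
Total variables = inputs + gates = 2 + 56 = 58.

58


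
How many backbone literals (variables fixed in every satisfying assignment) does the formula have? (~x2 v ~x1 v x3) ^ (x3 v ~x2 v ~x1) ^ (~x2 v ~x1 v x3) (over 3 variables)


Find all satisfying assignments: 7 model(s).
Check which variables have the same value in every model.
No variable is fixed across all models.
Backbone size = 0.

0


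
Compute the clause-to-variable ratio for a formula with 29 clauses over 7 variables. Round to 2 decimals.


Clause-to-variable ratio = clauses / variables.
29 / 7 = 4.14.

4.14


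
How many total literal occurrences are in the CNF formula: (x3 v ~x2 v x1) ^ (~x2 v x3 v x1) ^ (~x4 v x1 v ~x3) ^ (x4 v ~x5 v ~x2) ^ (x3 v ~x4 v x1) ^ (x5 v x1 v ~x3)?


Clause lengths: 3, 3, 3, 3, 3, 3.
Sum = 3 + 3 + 3 + 3 + 3 + 3 = 18.

18


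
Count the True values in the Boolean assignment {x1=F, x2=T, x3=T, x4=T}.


The weight is the number of variables assigned True.
True variables: x2, x3, x4.
Weight = 3.

3


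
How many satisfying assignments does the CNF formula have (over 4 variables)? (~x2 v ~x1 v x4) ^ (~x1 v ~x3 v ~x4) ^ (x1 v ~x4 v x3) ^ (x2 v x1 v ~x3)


Enumerate all 16 truth assignments over 4 variables.
Test each against every clause.
Satisfying assignments found: 8.

8


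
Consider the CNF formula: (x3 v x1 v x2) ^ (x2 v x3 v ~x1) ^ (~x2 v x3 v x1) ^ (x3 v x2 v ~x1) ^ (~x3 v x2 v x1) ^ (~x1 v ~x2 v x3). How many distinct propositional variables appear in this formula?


Identify each distinct variable in the formula.
Variables found: x1, x2, x3.
Total distinct variables = 3.

3


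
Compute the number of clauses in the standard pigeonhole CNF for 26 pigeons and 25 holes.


The PHP encoding has two parts:
1) At-least-one-hole clauses: 26 (one per pigeon, each with 25 literals).
2) At-most-one-pigeon-per-hole clauses: 25 holes * C(26,2) = 25 * 325 = 8125.
Total clauses = 26 + 8125 = 8151.

8151


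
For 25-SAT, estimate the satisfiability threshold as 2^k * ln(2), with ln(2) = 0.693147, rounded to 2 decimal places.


Using the asymptotic formula: threshold ~ 2^k * ln(2).
2^25 = 33554432.
33554432 * 0.693147 = 23258153.88.

23258153.88


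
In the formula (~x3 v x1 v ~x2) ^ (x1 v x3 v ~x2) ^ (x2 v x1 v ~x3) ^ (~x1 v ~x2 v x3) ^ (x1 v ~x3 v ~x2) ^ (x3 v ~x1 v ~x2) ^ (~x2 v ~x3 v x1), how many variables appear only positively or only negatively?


A pure literal appears in only one polarity across all clauses.
No pure literals found.
Count = 0.

0


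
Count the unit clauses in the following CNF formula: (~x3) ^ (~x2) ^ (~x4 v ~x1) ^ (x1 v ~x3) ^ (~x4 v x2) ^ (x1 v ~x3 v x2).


A unit clause contains exactly one literal.
Unit clauses found: (~x3), (~x2).
Count = 2.

2


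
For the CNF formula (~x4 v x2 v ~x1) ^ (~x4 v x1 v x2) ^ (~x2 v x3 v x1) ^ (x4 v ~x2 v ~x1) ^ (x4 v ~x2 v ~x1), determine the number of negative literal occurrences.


Scan each clause for negated literals.
Clause 1: 2 negative; Clause 2: 1 negative; Clause 3: 1 negative; Clause 4: 2 negative; Clause 5: 2 negative.
Total negative literal occurrences = 8.

8


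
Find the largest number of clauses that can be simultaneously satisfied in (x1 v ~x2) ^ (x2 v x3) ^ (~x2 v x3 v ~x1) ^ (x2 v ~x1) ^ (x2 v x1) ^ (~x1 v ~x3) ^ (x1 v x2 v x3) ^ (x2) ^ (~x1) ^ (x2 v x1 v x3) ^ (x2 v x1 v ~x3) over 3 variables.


Enumerate all 8 truth assignments.
For each, count how many of the 11 clauses are satisfied.
The formula is not fully satisfiable, so the maximum is below 11.
Maximum simultaneously satisfiable clauses = 10.

10


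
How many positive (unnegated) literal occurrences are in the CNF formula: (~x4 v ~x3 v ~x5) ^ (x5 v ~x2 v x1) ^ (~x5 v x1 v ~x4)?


Scan each clause for unnegated literals.
Clause 1: 0 positive; Clause 2: 2 positive; Clause 3: 1 positive.
Total positive literal occurrences = 3.

3


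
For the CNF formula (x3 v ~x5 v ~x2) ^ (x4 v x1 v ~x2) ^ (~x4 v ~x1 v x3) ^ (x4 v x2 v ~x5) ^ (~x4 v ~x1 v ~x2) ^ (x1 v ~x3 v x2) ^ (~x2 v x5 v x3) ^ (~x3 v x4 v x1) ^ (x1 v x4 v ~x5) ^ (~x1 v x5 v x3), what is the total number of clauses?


Each group enclosed in parentheses joined by ^ is one clause.
Counting the conjuncts: 10 clauses.

10


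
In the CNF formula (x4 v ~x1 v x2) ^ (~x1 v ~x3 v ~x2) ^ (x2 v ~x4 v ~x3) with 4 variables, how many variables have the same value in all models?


Find all satisfying assignments: 10 model(s).
Check which variables have the same value in every model.
No variable is fixed across all models.
Backbone size = 0.

0


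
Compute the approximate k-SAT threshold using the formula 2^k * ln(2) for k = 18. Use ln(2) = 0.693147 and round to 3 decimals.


Using the asymptotic formula: threshold ~ 2^k * ln(2).
2^18 = 262144.
262144 * 0.693147 = 181704.327.

181704.327


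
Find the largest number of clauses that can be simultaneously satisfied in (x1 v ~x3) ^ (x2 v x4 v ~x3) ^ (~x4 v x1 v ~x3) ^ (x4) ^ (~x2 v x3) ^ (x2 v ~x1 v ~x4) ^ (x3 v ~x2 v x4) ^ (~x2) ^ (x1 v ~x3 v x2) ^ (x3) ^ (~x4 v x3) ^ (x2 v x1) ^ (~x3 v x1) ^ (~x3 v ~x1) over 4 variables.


Enumerate all 16 truth assignments.
For each, count how many of the 14 clauses are satisfied.
The formula is not fully satisfiable, so the maximum is below 14.
Maximum simultaneously satisfiable clauses = 12.

12


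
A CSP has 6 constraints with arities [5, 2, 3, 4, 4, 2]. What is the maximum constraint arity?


The arities are: 5, 2, 3, 4, 4, 2.
Scan for the maximum value.
Maximum arity = 5.

5


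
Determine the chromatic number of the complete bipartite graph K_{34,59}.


K_{34,59} is bipartite by definition: the two parts are independent sets, with every edge crossing between them.
Color all vertices in one part with color 1 and all vertices in the other part with color 2.
Since the graph has at least one edge, one color does not suffice.
Chromatic number = 2.

2


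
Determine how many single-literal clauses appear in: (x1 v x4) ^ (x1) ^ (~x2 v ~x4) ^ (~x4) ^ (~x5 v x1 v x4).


A unit clause contains exactly one literal.
Unit clauses found: (x1), (~x4).
Count = 2.

2


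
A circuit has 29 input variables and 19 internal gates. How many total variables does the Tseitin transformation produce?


The Tseitin transformation introduces one auxiliary variable per gate.
Total variables = inputs + gates = 29 + 19 = 48.

48


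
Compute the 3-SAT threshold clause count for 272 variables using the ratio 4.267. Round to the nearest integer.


The 3-SAT phase transition occurs at approximately 4.267 clauses per variable.
m = 4.267 * 272 = 1160.624.
Rounded to nearest integer: 1161.

1161


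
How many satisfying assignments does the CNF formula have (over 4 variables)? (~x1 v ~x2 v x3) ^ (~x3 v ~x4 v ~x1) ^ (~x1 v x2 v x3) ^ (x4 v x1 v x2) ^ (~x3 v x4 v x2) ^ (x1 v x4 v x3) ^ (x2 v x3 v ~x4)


Enumerate all 16 truth assignments over 4 variables.
Test each against every clause.
Satisfying assignments found: 5.

5


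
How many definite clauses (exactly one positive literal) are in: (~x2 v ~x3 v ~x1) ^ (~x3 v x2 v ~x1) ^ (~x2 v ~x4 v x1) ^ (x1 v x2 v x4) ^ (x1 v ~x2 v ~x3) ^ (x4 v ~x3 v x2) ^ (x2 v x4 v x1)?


A definite clause has exactly one positive literal.
Clause 1: 0 positive -> not definite
Clause 2: 1 positive -> definite
Clause 3: 1 positive -> definite
Clause 4: 3 positive -> not definite
Clause 5: 1 positive -> definite
Clause 6: 2 positive -> not definite
Clause 7: 3 positive -> not definite
Definite clause count = 3.

3


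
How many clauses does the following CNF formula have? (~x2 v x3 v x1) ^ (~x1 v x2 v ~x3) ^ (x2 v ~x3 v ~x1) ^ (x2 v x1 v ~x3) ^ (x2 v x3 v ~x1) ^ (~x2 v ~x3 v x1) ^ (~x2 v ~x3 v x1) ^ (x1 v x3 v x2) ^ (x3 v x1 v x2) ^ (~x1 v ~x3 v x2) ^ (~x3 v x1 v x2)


Each group enclosed in parentheses joined by ^ is one clause.
Counting the conjuncts: 11 clauses.

11


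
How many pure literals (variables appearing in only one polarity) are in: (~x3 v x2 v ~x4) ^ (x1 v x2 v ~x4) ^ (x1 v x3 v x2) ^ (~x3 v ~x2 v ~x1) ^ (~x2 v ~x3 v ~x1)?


A pure literal appears in only one polarity across all clauses.
Pure literals: x4 (negative only).
Count = 1.

1


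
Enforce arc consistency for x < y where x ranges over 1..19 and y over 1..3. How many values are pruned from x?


For the constraint x < y, x needs a supporting value in y's domain.
x can be at most 2 (one less than y's maximum).
Valid x values from domain: 2 out of 19.
Pruned = 19 - 2 = 17.

17


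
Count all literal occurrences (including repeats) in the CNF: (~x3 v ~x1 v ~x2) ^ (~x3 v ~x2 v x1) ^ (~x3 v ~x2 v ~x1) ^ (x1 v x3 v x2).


Clause lengths: 3, 3, 3, 3.
Sum = 3 + 3 + 3 + 3 = 12.

12


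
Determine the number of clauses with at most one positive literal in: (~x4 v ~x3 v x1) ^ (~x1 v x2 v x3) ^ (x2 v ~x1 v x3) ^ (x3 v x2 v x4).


A Horn clause has at most one positive literal.
Clause 1: 1 positive lit(s) -> Horn
Clause 2: 2 positive lit(s) -> not Horn
Clause 3: 2 positive lit(s) -> not Horn
Clause 4: 3 positive lit(s) -> not Horn
Total Horn clauses = 1.

1


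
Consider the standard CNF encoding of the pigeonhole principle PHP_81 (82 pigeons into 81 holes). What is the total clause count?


The PHP encoding has two parts:
1) At-least-one-hole clauses: 82 (one per pigeon, each with 81 literals).
2) At-most-one-pigeon-per-hole clauses: 81 holes * C(82,2) = 81 * 3321 = 269001.
Total clauses = 82 + 269001 = 269083.

269083


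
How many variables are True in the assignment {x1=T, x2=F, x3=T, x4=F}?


The weight is the number of variables assigned True.
True variables: x1, x3.
Weight = 2.

2


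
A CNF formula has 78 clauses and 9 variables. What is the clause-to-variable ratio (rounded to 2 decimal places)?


Clause-to-variable ratio = clauses / variables.
78 / 9 = 8.67.

8.67


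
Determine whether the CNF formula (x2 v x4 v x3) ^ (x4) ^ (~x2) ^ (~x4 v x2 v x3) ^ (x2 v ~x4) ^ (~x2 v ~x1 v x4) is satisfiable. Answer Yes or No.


Check all 16 possible truth assignments.
Number of satisfying assignments found: 0.
The formula is unsatisfiable.

No


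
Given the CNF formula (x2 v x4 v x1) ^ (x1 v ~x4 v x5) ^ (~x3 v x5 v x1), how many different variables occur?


Identify each distinct variable in the formula.
Variables found: x1, x2, x3, x4, x5.
Total distinct variables = 5.

5


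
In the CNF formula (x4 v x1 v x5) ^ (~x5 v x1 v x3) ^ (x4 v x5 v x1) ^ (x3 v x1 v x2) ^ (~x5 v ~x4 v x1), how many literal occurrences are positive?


Scan each clause for unnegated literals.
Clause 1: 3 positive; Clause 2: 2 positive; Clause 3: 3 positive; Clause 4: 3 positive; Clause 5: 1 positive.
Total positive literal occurrences = 12.

12


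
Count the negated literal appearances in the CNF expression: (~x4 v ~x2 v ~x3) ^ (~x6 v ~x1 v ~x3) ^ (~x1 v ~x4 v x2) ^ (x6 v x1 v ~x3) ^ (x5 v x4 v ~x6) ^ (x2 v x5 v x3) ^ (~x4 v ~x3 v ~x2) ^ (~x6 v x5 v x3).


Scan each clause for negated literals.
Clause 1: 3 negative; Clause 2: 3 negative; Clause 3: 2 negative; Clause 4: 1 negative; Clause 5: 1 negative; Clause 6: 0 negative; Clause 7: 3 negative; Clause 8: 1 negative.
Total negative literal occurrences = 14.

14


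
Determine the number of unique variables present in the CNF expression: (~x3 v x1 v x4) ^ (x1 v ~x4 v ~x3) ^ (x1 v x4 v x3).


Identify each distinct variable in the formula.
Variables found: x1, x3, x4.
Total distinct variables = 3.

3


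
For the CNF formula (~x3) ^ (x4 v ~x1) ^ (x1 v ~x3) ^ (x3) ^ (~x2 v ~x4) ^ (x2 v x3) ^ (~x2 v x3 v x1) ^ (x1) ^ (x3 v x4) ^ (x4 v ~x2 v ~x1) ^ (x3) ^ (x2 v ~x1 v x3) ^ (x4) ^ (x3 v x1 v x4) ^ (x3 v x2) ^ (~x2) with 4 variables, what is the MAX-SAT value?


Enumerate all 16 truth assignments.
For each, count how many of the 16 clauses are satisfied.
The formula is not fully satisfiable, so the maximum is below 16.
Maximum simultaneously satisfiable clauses = 15.

15


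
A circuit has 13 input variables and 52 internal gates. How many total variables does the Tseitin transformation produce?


The Tseitin transformation introduces one auxiliary variable per gate.
Total variables = inputs + gates = 13 + 52 = 65.

65


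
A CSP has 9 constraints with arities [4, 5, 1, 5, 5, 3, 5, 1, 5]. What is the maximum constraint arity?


The arities are: 4, 5, 1, 5, 5, 3, 5, 1, 5.
Scan for the maximum value.
Maximum arity = 5.

5


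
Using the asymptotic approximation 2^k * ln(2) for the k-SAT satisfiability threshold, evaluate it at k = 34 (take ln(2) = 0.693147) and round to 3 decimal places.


Using the asymptotic formula: threshold ~ 2^k * ln(2).
2^34 = 17179869184.
17179869184 * 0.693147 = 11908174785.282.

11908174785.282


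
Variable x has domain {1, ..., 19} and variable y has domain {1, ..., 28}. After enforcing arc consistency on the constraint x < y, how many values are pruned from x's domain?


For the constraint x < y, x needs a supporting value in y's domain.
x can be at most 27 (one less than y's maximum).
Valid x values from domain: 19 out of 19.
Pruned = 19 - 19 = 0.

0


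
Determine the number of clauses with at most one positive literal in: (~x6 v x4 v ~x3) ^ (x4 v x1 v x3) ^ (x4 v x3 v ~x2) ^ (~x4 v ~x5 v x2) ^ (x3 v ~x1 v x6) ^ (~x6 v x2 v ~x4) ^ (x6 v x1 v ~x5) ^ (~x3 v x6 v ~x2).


A Horn clause has at most one positive literal.
Clause 1: 1 positive lit(s) -> Horn
Clause 2: 3 positive lit(s) -> not Horn
Clause 3: 2 positive lit(s) -> not Horn
Clause 4: 1 positive lit(s) -> Horn
Clause 5: 2 positive lit(s) -> not Horn
Clause 6: 1 positive lit(s) -> Horn
Clause 7: 2 positive lit(s) -> not Horn
Clause 8: 1 positive lit(s) -> Horn
Total Horn clauses = 4.

4


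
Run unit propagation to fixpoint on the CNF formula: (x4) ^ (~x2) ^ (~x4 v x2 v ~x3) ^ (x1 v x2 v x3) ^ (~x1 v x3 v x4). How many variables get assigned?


Unit propagation repeatedly assigns the literal in any unit clause, then simplifies.
Assignments in order: x4 = T, x2 = F, x3 = F, x1 = T.
No further unit clauses remain.
Total variables assigned = 4.

4


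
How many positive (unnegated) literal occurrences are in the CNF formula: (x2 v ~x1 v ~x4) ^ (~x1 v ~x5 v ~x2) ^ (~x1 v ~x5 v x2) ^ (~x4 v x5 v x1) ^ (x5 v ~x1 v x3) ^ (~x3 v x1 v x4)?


Scan each clause for unnegated literals.
Clause 1: 1 positive; Clause 2: 0 positive; Clause 3: 1 positive; Clause 4: 2 positive; Clause 5: 2 positive; Clause 6: 2 positive.
Total positive literal occurrences = 8.

8


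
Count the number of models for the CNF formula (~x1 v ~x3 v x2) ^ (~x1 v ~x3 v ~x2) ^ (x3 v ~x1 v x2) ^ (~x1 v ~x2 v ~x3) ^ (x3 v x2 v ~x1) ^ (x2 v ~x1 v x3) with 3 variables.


Enumerate all 8 truth assignments over 3 variables.
Test each against every clause.
Satisfying assignments found: 5.

5


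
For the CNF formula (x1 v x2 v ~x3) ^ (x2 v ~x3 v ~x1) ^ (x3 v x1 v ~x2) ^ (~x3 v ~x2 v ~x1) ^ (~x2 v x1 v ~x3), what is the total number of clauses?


Each group enclosed in parentheses joined by ^ is one clause.
Counting the conjuncts: 5 clauses.

5


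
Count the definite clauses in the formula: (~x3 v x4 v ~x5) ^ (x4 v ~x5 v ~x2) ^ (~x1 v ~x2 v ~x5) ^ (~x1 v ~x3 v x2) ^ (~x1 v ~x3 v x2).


A definite clause has exactly one positive literal.
Clause 1: 1 positive -> definite
Clause 2: 1 positive -> definite
Clause 3: 0 positive -> not definite
Clause 4: 1 positive -> definite
Clause 5: 1 positive -> definite
Definite clause count = 4.

4


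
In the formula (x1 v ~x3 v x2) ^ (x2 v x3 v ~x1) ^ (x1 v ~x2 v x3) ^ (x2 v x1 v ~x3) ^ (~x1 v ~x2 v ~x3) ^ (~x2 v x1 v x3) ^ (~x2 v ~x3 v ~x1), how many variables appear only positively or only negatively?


A pure literal appears in only one polarity across all clauses.
No pure literals found.
Count = 0.

0


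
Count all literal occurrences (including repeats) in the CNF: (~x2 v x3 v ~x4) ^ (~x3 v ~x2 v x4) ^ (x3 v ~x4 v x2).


Clause lengths: 3, 3, 3.
Sum = 3 + 3 + 3 = 9.

9


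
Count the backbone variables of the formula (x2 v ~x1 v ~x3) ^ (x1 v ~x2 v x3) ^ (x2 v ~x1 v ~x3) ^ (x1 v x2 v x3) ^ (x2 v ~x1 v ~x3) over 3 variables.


Find all satisfying assignments: 5 model(s).
Check which variables have the same value in every model.
No variable is fixed across all models.
Backbone size = 0.

0


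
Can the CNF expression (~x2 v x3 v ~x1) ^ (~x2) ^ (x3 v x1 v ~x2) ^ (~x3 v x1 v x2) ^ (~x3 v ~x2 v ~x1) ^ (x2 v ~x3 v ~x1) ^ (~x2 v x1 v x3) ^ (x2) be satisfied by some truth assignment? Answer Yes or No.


Check all 8 possible truth assignments.
Number of satisfying assignments found: 0.
The formula is unsatisfiable.

No


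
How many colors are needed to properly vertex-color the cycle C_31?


An odd cycle cannot be 2-colored: alternating two colors around the cycle returns to the start with a conflict.
Since 31 is odd, three colors are required (and three suffice).
Chromatic number = 3.

3


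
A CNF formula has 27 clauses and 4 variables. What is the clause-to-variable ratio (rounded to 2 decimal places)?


Clause-to-variable ratio = clauses / variables.
27 / 4 = 6.75.

6.75


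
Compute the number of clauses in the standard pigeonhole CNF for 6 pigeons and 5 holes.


The PHP encoding has two parts:
1) At-least-one-hole clauses: 6 (one per pigeon, each with 5 literals).
2) At-most-one-pigeon-per-hole clauses: 5 holes * C(6,2) = 5 * 15 = 75.
Total clauses = 6 + 75 = 81.

81


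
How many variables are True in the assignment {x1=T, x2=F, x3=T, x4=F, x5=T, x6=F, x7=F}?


The weight is the number of variables assigned True.
True variables: x1, x3, x5.
Weight = 3.

3


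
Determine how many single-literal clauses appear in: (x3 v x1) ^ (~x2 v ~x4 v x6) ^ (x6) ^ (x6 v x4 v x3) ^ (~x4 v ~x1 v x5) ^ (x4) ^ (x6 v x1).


A unit clause contains exactly one literal.
Unit clauses found: (x6), (x4).
Count = 2.

2


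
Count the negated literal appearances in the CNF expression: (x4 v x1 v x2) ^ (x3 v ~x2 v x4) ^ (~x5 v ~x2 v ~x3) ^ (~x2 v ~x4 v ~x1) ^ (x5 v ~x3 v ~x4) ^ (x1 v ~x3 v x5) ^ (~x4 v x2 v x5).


Scan each clause for negated literals.
Clause 1: 0 negative; Clause 2: 1 negative; Clause 3: 3 negative; Clause 4: 3 negative; Clause 5: 2 negative; Clause 6: 1 negative; Clause 7: 1 negative.
Total negative literal occurrences = 11.

11


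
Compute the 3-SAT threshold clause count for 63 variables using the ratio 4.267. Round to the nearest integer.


The 3-SAT phase transition occurs at approximately 4.267 clauses per variable.
m = 4.267 * 63 = 268.821.
Rounded to nearest integer: 269.

269


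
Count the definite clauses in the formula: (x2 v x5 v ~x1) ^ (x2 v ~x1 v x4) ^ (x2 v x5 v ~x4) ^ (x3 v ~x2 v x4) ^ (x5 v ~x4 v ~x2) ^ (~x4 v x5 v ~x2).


A definite clause has exactly one positive literal.
Clause 1: 2 positive -> not definite
Clause 2: 2 positive -> not definite
Clause 3: 2 positive -> not definite
Clause 4: 2 positive -> not definite
Clause 5: 1 positive -> definite
Clause 6: 1 positive -> definite
Definite clause count = 2.

2


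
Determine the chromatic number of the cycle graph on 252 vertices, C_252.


A cycle on an even number of vertices is bipartite: alternate two colors around the cycle.
Since 252 is even, two colors suffice, and at least two are needed because the graph has edges.
Chromatic number = 2.

2


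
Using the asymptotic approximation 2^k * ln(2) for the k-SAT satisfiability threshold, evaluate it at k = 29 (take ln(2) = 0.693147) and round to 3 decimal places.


Using the asymptotic formula: threshold ~ 2^k * ln(2).
2^29 = 536870912.
536870912 * 0.693147 = 372130462.04.

372130462.04


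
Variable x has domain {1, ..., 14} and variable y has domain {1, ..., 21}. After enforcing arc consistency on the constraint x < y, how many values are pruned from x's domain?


For the constraint x < y, x needs a supporting value in y's domain.
x can be at most 20 (one less than y's maximum).
Valid x values from domain: 14 out of 14.
Pruned = 14 - 14 = 0.

0


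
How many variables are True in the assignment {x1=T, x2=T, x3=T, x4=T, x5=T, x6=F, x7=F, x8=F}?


The weight is the number of variables assigned True.
True variables: x1, x2, x3, x4, x5.
Weight = 5.

5


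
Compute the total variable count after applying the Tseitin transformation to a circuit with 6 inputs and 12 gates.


The Tseitin transformation introduces one auxiliary variable per gate.
Total variables = inputs + gates = 6 + 12 = 18.

18


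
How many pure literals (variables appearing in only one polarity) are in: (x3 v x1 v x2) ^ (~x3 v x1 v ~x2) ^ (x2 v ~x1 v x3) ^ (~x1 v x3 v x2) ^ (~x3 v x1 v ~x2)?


A pure literal appears in only one polarity across all clauses.
No pure literals found.
Count = 0.

0


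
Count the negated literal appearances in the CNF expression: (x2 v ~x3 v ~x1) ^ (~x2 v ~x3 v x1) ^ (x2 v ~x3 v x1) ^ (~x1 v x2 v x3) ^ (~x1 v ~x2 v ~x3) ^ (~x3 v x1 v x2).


Scan each clause for negated literals.
Clause 1: 2 negative; Clause 2: 2 negative; Clause 3: 1 negative; Clause 4: 1 negative; Clause 5: 3 negative; Clause 6: 1 negative.
Total negative literal occurrences = 10.

10


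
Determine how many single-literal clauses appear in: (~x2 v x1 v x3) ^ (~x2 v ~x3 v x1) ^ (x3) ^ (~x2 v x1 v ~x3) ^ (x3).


A unit clause contains exactly one literal.
Unit clauses found: (x3), (x3).
Count = 2.

2


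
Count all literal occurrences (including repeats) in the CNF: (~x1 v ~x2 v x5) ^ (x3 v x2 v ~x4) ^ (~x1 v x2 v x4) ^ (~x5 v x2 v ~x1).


Clause lengths: 3, 3, 3, 3.
Sum = 3 + 3 + 3 + 3 = 12.

12


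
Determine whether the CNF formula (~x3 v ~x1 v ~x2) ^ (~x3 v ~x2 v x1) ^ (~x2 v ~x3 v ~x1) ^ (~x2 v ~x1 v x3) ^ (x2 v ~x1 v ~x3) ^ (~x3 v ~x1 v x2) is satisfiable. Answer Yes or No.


Check all 8 possible truth assignments.
Number of satisfying assignments found: 4.
The formula is satisfiable.

Yes


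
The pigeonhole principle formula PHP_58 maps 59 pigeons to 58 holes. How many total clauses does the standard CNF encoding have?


The PHP encoding has two parts:
1) At-least-one-hole clauses: 59 (one per pigeon, each with 58 literals).
2) At-most-one-pigeon-per-hole clauses: 58 holes * C(59,2) = 58 * 1711 = 99238.
Total clauses = 59 + 99238 = 99297.

99297


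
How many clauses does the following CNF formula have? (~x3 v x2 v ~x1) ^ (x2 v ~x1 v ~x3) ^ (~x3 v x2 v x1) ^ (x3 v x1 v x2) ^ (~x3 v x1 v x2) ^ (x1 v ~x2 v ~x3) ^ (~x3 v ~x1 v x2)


Each group enclosed in parentheses joined by ^ is one clause.
Counting the conjuncts: 7 clauses.

7


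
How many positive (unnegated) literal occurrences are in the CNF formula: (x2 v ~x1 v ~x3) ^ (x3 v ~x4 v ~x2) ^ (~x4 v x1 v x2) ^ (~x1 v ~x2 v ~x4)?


Scan each clause for unnegated literals.
Clause 1: 1 positive; Clause 2: 1 positive; Clause 3: 2 positive; Clause 4: 0 positive.
Total positive literal occurrences = 4.

4


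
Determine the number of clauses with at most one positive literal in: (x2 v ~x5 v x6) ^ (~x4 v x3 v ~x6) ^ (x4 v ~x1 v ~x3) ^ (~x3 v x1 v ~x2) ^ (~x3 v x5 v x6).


A Horn clause has at most one positive literal.
Clause 1: 2 positive lit(s) -> not Horn
Clause 2: 1 positive lit(s) -> Horn
Clause 3: 1 positive lit(s) -> Horn
Clause 4: 1 positive lit(s) -> Horn
Clause 5: 2 positive lit(s) -> not Horn
Total Horn clauses = 3.

3
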